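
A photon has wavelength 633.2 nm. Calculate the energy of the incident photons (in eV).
1.9581 eV

Using E = hf = hc/λ:

E = hc/λ = (6.626×10⁻³⁴ J·s)(3×10⁸ m/s) / (633.2×10⁻⁹ m)
E = 1.9581 eV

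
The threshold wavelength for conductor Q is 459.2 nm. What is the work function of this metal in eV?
2.70 eV

At the threshold wavelength, photon energy equals work function:
φ = hc/λ₀

Calculating:
φ = (6.626×10⁻³⁴ J·s)(3×10⁸ m/s) / (459.2×10⁻⁹ m)
φ = 2.70 eV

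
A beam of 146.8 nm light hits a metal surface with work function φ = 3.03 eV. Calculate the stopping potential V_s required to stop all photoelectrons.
5.4158 V

The stopping potential V_s satisfies: eV_s = KE_max

First, find KE_max using Einstein's equation:
E_photon = hc/λ = 8.4458 eV
KE_max = E_photon - φ = 8.4458 - 3.03 = 5.4158 eV

Since eV_s = KE_max:
V_s = KE_max/e = 5.4158 V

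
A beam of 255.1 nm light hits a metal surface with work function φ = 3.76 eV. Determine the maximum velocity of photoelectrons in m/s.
6.2211e+05 m/s

First, find the maximum kinetic energy:
E_photon = hc/λ = 4.8602 eV
KE_max = E_photon - φ = 4.8602 - 3.76 = 1.1002 eV

Convert to Joules: KE_max = 1.1002 × 1.602×10⁻¹⁹ J = 1.7627e-19 J

Then use KE = ½mv² to find velocity:
v = √(2·KE/m) = √(2 × 1.7627e-19 J / 9.109e-31 kg)
v = 6.2211e+05 m/s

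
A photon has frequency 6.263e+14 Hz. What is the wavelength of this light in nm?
478.67 nm

Using the wave equation: c = fλ

Solving for wavelength:
λ = c/f = (3×10⁸ m/s) / (6.263e+14 Hz)
λ = 478.67 nm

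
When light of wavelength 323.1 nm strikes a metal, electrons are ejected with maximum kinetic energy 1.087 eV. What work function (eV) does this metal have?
2.75 eV

From Einstein's photoelectric equation: KE_max = hf - φ = hc/λ - φ

Rearranging for φ:
φ = hc/λ - KE_max

Calculate photon energy:
E_photon = hc/λ = 3.8373 eV

Therefore:
φ = 3.8373 - 1.087 = 2.75 eV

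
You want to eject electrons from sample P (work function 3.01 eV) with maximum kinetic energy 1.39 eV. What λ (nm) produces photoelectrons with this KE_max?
281.78 nm

From Einstein's equation: KE_max = hc/λ - φ

Rearranging for λ:
hc/λ = KE_max + φ
λ = hc/(KE_max + φ)

Required photon energy:
E_photon = KE_max + φ = 1.39 + 3.01 = 4.40 eV

Required wavelength:
λ = hc/E_photon = (6.626×10⁻³⁴)(3×10⁸) / (4.40 × 1.602×10⁻¹⁹)
λ = 281.78 nm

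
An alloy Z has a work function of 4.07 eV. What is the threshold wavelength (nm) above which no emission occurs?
304.63 nm

The threshold wavelength is when the photon energy equals the work function:
hc/λ₀ = φ

Solving for λ₀:
λ₀ = hc/φ = (6.626×10⁻³⁴ J·s)(3×10⁸ m/s) / (4.07 eV × 1.602×10⁻¹⁹ J/eV)
λ₀ = 304.63 nm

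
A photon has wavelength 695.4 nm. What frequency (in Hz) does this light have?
4.3111e+14 Hz

Using the wave equation: c = fλ

Solving for frequency:
f = c/λ = (3×10⁸ m/s) / (695.4×10⁻⁹ m)
f = 4.3111e+14 Hz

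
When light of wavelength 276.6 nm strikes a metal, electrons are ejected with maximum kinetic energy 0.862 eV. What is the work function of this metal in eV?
3.62 eV

From Einstein's photoelectric equation: KE_max = hf - φ = hc/λ - φ

Rearranging for φ:
φ = hc/λ - KE_max

Calculate photon energy:
E_photon = hc/λ = 4.4824 eV

Therefore:
φ = 4.4824 - 0.862 = 3.62 eV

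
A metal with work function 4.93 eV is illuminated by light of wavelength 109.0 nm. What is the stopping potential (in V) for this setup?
6.4447 V

The stopping potential V_s satisfies: eV_s = KE_max

First, find KE_max using Einstein's equation:
E_photon = hc/λ = 11.3747 eV
KE_max = E_photon - φ = 11.3747 - 4.93 = 6.4447 eV

Since eV_s = KE_max:
V_s = KE_max/e = 6.4447 V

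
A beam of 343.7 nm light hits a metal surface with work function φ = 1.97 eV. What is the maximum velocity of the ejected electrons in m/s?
7.5892e+05 m/s

First, find the maximum kinetic energy:
E_photon = hc/λ = 3.6073 eV
KE_max = E_photon - φ = 3.6073 - 1.97 = 1.6373 eV

Convert to Joules: KE_max = 1.6373 × 1.602×10⁻¹⁹ J = 2.6233e-19 J

Then use KE = ½mv² to find velocity:
v = √(2·KE/m) = √(2 × 2.6233e-19 J / 9.109e-31 kg)
v = 7.5892e+05 m/s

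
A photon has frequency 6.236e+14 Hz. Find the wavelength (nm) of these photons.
480.74 nm

Using the wave equation: c = fλ

Solving for wavelength:
λ = c/f = (3×10⁸ m/s) / (6.236e+14 Hz)
λ = 480.74 nm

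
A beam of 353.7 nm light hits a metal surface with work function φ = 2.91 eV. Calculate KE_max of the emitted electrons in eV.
0.5953 eV

Using Einstein's photoelectric equation: KE_max = hf - φ = hc/λ - φ

First, calculate the photon energy:
E_photon = hc/λ = (6.626×10⁻³⁴ J·s)(3×10⁸ m/s) / (353.7×10⁻⁹ m)
E_photon = 3.5053 eV

Then, the maximum kinetic energy:
KE_max = E_photon - φ = 3.5053 eV - 2.91 eV = 0.5953 eV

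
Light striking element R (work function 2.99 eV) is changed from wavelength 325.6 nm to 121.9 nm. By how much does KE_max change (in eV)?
6.3631 eV

Using Einstein's equation: KE_max = hc/λ - φ

For λ₁ = 325.6 nm:
KE₁ = hc/λ₁ - φ = 3.8079 - 2.99 = 0.8179 eV

For λ₂ = 121.9 nm:
KE₂ = hc/λ₂ - φ = 10.1710 - 2.99 = 7.1810 eV

Change in KE:
ΔKE = KE₂ - KE₁ = 7.1810 - 0.8179 = 6.3631 eV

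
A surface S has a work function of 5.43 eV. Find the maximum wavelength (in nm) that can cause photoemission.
228.33 nm

The threshold wavelength is when the photon energy equals the work function:
hc/λ₀ = φ

Solving for λ₀:
λ₀ = hc/φ = (6.626×10⁻³⁴ J·s)(3×10⁸ m/s) / (5.43 eV × 1.602×10⁻¹⁹ J/eV)
λ₀ = 228.33 nm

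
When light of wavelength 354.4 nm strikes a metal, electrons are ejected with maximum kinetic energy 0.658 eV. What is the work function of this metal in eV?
2.84 eV

From Einstein's photoelectric equation: KE_max = hf - φ = hc/λ - φ

Rearranging for φ:
φ = hc/λ - KE_max

Calculate photon energy:
E_photon = hc/λ = 3.4984 eV

Therefore:
φ = 3.4984 - 0.658 = 2.84 eV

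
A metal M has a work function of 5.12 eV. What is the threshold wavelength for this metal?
242.16 nm

The threshold wavelength is when the photon energy equals the work function:
hc/λ₀ = φ

Solving for λ₀:
λ₀ = hc/φ = (6.626×10⁻³⁴ J·s)(3×10⁸ m/s) / (5.12 eV × 1.602×10⁻¹⁹ J/eV)
λ₀ = 242.16 nm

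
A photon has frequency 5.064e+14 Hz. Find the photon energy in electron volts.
2.0943 eV

Using E = hf:

E = hf = (6.626×10⁻³⁴ J·s)(5.064e+14 Hz)
E = 2.0943 eV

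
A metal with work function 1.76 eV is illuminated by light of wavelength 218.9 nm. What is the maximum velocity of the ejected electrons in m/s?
1.1719e+06 m/s

First, find the maximum kinetic energy:
E_photon = hc/λ = 5.6640 eV
KE_max = E_photon - φ = 5.6640 - 1.76 = 3.9040 eV

Convert to Joules: KE_max = 3.9040 × 1.602×10⁻¹⁹ J = 6.2548e-19 J

Then use KE = ½mv² to find velocity:
v = √(2·KE/m) = √(2 × 6.2548e-19 J / 9.109e-31 kg)
v = 1.1719e+06 m/s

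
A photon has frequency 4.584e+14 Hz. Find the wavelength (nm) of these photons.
654.00 nm

Using the wave equation: c = fλ

Solving for wavelength:
λ = c/f = (3×10⁸ m/s) / (4.584e+14 Hz)
λ = 654.00 nm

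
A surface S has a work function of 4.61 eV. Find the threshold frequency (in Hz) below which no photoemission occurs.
1.1147e+15 Hz

The threshold frequency is when the photon energy equals the work function:
hf₀ = φ

Solving for f₀:
f₀ = φ/h = (4.61 eV × 1.602×10⁻¹⁹ J/eV) / (6.626×10⁻³⁴ J·s)
f₀ = 1.1147e+15 Hz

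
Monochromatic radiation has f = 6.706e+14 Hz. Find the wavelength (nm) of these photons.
447.05 nm

Using the wave equation: c = fλ

Solving for wavelength:
λ = c/f = (3×10⁸ m/s) / (6.706e+14 Hz)
λ = 447.05 nm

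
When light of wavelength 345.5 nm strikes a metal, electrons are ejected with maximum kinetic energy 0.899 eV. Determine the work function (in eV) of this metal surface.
2.69 eV

From Einstein's photoelectric equation: KE_max = hf - φ = hc/λ - φ

Rearranging for φ:
φ = hc/λ - KE_max

Calculate photon energy:
E_photon = hc/λ = 3.5885 eV

Therefore:
φ = 3.5885 - 0.899 = 2.69 eV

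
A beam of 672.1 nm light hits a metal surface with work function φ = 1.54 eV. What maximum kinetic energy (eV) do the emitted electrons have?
0.3047 eV

Using Einstein's photoelectric equation: KE_max = hf - φ = hc/λ - φ

First, calculate the photon energy:
E_photon = hc/λ = (6.626×10⁻³⁴ J·s)(3×10⁸ m/s) / (672.1×10⁻⁹ m)
E_photon = 1.8447 eV

Then, the maximum kinetic energy:
KE_max = E_photon - φ = 1.8447 eV - 1.54 eV = 0.3047 eV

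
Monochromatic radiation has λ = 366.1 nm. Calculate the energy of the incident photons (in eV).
3.3866 eV

Using E = hf = hc/λ:

E = hc/λ = (6.626×10⁻³⁴ J·s)(3×10⁸ m/s) / (366.1×10⁻⁹ m)
E = 3.3866 eV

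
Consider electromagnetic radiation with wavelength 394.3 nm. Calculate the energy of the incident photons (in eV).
3.1444 eV

Using E = hf = hc/λ:

E = hc/λ = (6.626×10⁻³⁴ J·s)(3×10⁸ m/s) / (394.3×10⁻⁹ m)
E = 3.1444 eV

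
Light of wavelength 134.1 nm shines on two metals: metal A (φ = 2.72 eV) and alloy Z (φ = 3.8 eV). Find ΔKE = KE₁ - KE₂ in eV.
1.0800 eV

Using KE_max = hc/λ - φ for each metal:

Photon energy: E = hc/λ = 9.2457 eV

For metal A (φ₁ = 2.72 eV):
KE₁ = E - φ₁ = 9.2457 - 2.72 = 6.5257 eV

For alloy Z (φ₂ = 3.8 eV):
KE₂ = E - φ₂ = 9.2457 - 3.8 = 5.4457 eV

Difference:
ΔKE = KE₁ - KE₂ = 6.5257 - 5.4457 = 1.0800 eV

Note: The difference equals the difference in work functions: 3.8 - 2.72 = 1.08 eV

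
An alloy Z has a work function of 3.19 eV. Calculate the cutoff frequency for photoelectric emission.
7.7134e+14 Hz

The threshold frequency is when the photon energy equals the work function:
hf₀ = φ

Solving for f₀:
f₀ = φ/h = (3.19 eV × 1.602×10⁻¹⁹ J/eV) / (6.626×10⁻³⁴ J·s)
f₀ = 7.7134e+14 Hz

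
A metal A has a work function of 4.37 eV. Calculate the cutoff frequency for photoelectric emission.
1.0567e+15 Hz

The threshold frequency is when the photon energy equals the work function:
hf₀ = φ

Solving for f₀:
f₀ = φ/h = (4.37 eV × 1.602×10⁻¹⁹ J/eV) / (6.626×10⁻³⁴ J·s)
f₀ = 1.0567e+15 Hz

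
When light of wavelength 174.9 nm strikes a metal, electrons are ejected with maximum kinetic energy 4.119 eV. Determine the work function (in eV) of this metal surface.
2.97 eV

From Einstein's photoelectric equation: KE_max = hf - φ = hc/λ - φ

Rearranging for φ:
φ = hc/λ - KE_max

Calculate photon energy:
E_photon = hc/λ = 7.0889 eV

Therefore:
φ = 7.0889 - 4.119 = 2.97 eV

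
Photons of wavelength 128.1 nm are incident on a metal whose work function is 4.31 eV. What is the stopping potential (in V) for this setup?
5.3687 V

The stopping potential V_s satisfies: eV_s = KE_max

First, find KE_max using Einstein's equation:
E_photon = hc/λ = 9.6787 eV
KE_max = E_photon - φ = 9.6787 - 4.31 = 5.3687 eV

Since eV_s = KE_max:
V_s = KE_max/e = 5.3687 V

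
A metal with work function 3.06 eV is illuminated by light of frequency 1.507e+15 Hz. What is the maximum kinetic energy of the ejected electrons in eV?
3.1725 eV

Using Einstein's photoelectric equation: KE_max = hf - φ

First, calculate the photon energy:
E_photon = hf = (6.626×10⁻³⁴ J·s)(1.507e+15 Hz)
E_photon = 6.2325 eV

Then, the maximum kinetic energy:
KE_max = E_photon - φ = 6.2325 eV - 3.06 eV = 3.1725 eV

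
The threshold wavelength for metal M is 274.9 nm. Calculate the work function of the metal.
4.51 eV

At the threshold wavelength, photon energy equals work function:
φ = hc/λ₀

Calculating:
φ = (6.626×10⁻³⁴ J·s)(3×10⁸ m/s) / (274.9×10⁻⁹ m)
φ = 4.51 eV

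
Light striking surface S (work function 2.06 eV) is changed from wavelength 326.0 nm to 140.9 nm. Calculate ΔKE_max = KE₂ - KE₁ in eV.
4.9963 eV

Using Einstein's equation: KE_max = hc/λ - φ

For λ₁ = 326.0 nm:
KE₁ = hc/λ₁ - φ = 3.8032 - 2.06 = 1.7432 eV

For λ₂ = 140.9 nm:
KE₂ = hc/λ₂ - φ = 8.7994 - 2.06 = 6.7394 eV

Change in KE:
ΔKE = KE₂ - KE₁ = 6.7394 - 1.7432 = 4.9963 eV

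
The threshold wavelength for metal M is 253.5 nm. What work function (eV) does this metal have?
4.89 eV

At the threshold wavelength, photon energy equals work function:
φ = hc/λ₀

Calculating:
φ = (6.626×10⁻³⁴ J·s)(3×10⁸ m/s) / (253.5×10⁻⁹ m)
φ = 4.89 eV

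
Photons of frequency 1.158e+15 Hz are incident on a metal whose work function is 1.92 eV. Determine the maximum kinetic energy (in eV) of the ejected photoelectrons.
2.8691 eV

Using Einstein's photoelectric equation: KE_max = hf - φ

First, calculate the photon energy:
E_photon = hf = (6.626×10⁻³⁴ J·s)(1.158e+15 Hz)
E_photon = 4.7891 eV

Then, the maximum kinetic energy:
KE_max = E_photon - φ = 4.7891 eV - 1.92 eV = 2.8691 eV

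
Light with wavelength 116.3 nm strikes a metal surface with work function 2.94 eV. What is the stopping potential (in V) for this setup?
7.7207 V

The stopping potential V_s satisfies: eV_s = KE_max

First, find KE_max using Einstein's equation:
E_photon = hc/λ = 10.6607 eV
KE_max = E_photon - φ = 10.6607 - 2.94 = 7.7207 eV

Since eV_s = KE_max:
V_s = KE_max/e = 7.7207 V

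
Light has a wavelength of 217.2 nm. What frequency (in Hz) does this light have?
1.3803e+15 Hz

Using the wave equation: c = fλ

Solving for frequency:
f = c/λ = (3×10⁸ m/s) / (217.2×10⁻⁹ m)
f = 1.3803e+15 Hz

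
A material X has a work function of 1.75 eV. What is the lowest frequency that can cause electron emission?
4.2315e+14 Hz

The threshold frequency is when the photon energy equals the work function:
hf₀ = φ

Solving for f₀:
f₀ = φ/h = (1.75 eV × 1.602×10⁻¹⁹ J/eV) / (6.626×10⁻³⁴ J·s)
f₀ = 4.2315e+14 Hz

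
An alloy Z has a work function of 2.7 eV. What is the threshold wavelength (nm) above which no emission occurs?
459.20 nm

The threshold wavelength is when the photon energy equals the work function:
hc/λ₀ = φ

Solving for λ₀:
λ₀ = hc/φ = (6.626×10⁻³⁴ J·s)(3×10⁸ m/s) / (2.7 eV × 1.602×10⁻¹⁹ J/eV)
λ₀ = 459.20 nm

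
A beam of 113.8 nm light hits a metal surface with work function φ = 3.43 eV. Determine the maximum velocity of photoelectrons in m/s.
1.6205e+06 m/s

First, find the maximum kinetic energy:
E_photon = hc/λ = 10.8949 eV
KE_max = E_photon - φ = 10.8949 - 3.43 = 7.4649 eV

Convert to Joules: KE_max = 7.4649 × 1.602×10⁻¹⁹ J = 1.1960e-18 J

Then use KE = ½mv² to find velocity:
v = √(2·KE/m) = √(2 × 1.1960e-18 J / 9.109e-31 kg)
v = 1.6205e+06 m/s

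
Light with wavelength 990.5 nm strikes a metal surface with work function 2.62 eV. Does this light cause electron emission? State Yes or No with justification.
No

For photoemission, the photon energy must exceed the work function.

Photon energy: E = hc/λ = 1.2517 eV
Work function: φ = 2.62 eV

Since E_photon (1.2517 eV) < φ (2.62 eV), photoemission will NOT occur.
The threshold wavelength is λ₀ = hc/φ = 473.2 nm.
Since 990.5 nm > 473.2 nm, the photons lack sufficient energy.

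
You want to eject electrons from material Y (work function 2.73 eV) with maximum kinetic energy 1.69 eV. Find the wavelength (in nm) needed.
280.51 nm

From Einstein's equation: KE_max = hc/λ - φ

Rearranging for λ:
hc/λ = KE_max + φ
λ = hc/(KE_max + φ)

Required photon energy:
E_photon = KE_max + φ = 1.69 + 2.73 = 4.42 eV

Required wavelength:
λ = hc/E_photon = (6.626×10⁻³⁴)(3×10⁸) / (4.42 × 1.602×10⁻¹⁹)
λ = 280.51 nm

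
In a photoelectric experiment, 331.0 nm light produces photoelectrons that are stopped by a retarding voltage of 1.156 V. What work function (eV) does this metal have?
2.59 eV

The stopping potential gives the maximum kinetic energy: KE_max = eV_s = 1.156 eV

From Einstein's photoelectric equation: KE_max = hc/λ - φ
Rearranging: φ = hc/λ - KE_max

Calculate photon energy:
E_photon = hc/λ = (6.626×10⁻³⁴ J·s)(3×10⁸ m/s) / (331.0×10⁻⁹ m) = 3.7457 eV

Therefore:
φ = 3.7457 - 1.156 = 2.59 eV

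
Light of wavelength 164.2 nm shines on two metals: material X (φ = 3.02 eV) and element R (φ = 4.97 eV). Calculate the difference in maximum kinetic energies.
1.9500 eV

Using KE_max = hc/λ - φ for each metal:

Photon energy: E = hc/λ = 7.5508 eV

For material X (φ₁ = 3.02 eV):
KE₁ = E - φ₁ = 7.5508 - 3.02 = 4.5308 eV

For element R (φ₂ = 4.97 eV):
KE₂ = E - φ₂ = 7.5508 - 4.97 = 2.5808 eV

Difference:
ΔKE = KE₁ - KE₂ = 4.5308 - 2.5808 = 1.9500 eV

Note: The difference equals the difference in work functions: 4.97 - 3.02 = 1.95 eV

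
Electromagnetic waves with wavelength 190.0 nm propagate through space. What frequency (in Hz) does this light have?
1.5779e+15 Hz

Using the wave equation: c = fλ

Solving for frequency:
f = c/λ = (3×10⁸ m/s) / (190.0×10⁻⁹ m)
f = 1.5779e+15 Hz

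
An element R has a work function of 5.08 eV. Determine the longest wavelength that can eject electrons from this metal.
244.06 nm

The threshold wavelength is when the photon energy equals the work function:
hc/λ₀ = φ

Solving for λ₀:
λ₀ = hc/φ = (6.626×10⁻³⁴ J·s)(3×10⁸ m/s) / (5.08 eV × 1.602×10⁻¹⁹ J/eV)
λ₀ = 244.06 nm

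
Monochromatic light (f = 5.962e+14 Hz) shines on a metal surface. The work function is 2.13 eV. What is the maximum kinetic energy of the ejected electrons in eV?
0.3357 eV

Using Einstein's photoelectric equation: KE_max = hf - φ

First, calculate the photon energy:
E_photon = hf = (6.626×10⁻³⁴ J·s)(5.962e+14 Hz)
E_photon = 2.4657 eV

Then, the maximum kinetic energy:
KE_max = E_photon - φ = 2.4657 eV - 2.13 eV = 0.3357 eV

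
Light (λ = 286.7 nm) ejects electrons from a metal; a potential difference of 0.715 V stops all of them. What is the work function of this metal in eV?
3.61 eV

The stopping potential gives the maximum kinetic energy: KE_max = eV_s = 0.715 eV

From Einstein's photoelectric equation: KE_max = hc/λ - φ
Rearranging: φ = hc/λ - KE_max

Calculate photon energy:
E_photon = hc/λ = (6.626×10⁻³⁴ J·s)(3×10⁸ m/s) / (286.7×10⁻⁹ m) = 4.3245 eV

Therefore:
φ = 4.3245 - 0.715 = 3.61 eV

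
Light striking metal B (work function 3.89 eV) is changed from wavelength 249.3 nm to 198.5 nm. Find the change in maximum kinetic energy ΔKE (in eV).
1.2728 eV

Using Einstein's equation: KE_max = hc/λ - φ

For λ₁ = 249.3 nm:
KE₁ = hc/λ₁ - φ = 4.9733 - 3.89 = 1.0833 eV

For λ₂ = 198.5 nm:
KE₂ = hc/λ₂ - φ = 6.2461 - 3.89 = 2.3561 eV

Change in KE:
ΔKE = KE₂ - KE₁ = 2.3561 - 1.0833 = 1.2728 eV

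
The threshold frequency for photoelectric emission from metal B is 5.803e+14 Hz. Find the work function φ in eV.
2.40 eV

At the threshold frequency, photon energy equals work function:
φ = hf₀

Calculating:
φ = (6.626×10⁻³⁴ J·s)(5.803e+14 Hz)
φ = 2.40 eV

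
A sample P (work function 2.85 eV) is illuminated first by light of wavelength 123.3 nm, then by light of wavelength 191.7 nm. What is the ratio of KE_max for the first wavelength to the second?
1.9918

Using Einstein's equation: KE_max = hc/λ - φ

For λ₁ = 123.3 nm:
E₁ = hc/λ₁ = 10.0555 eV
KE₁ = E₁ - φ = 10.0555 - 2.85 = 7.2055 eV

For λ₂ = 191.7 nm:
E₂ = hc/λ₂ = 6.4676 eV
KE₂ = E₂ - φ = 6.4676 - 2.85 = 3.6176 eV

Ratio: KE₁/KE₂ = 7.2055/3.6176 = 1.9918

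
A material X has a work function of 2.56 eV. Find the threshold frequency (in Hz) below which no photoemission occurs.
6.1901e+14 Hz

The threshold frequency is when the photon energy equals the work function:
hf₀ = φ

Solving for f₀:
f₀ = φ/h = (2.56 eV × 1.602×10⁻¹⁹ J/eV) / (6.626×10⁻³⁴ J·s)
f₀ = 6.1901e+14 Hz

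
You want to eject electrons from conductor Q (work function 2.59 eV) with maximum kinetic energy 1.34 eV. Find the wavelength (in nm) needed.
315.48 nm

From Einstein's equation: KE_max = hc/λ - φ

Rearranging for λ:
hc/λ = KE_max + φ
λ = hc/(KE_max + φ)

Required photon energy:
E_photon = KE_max + φ = 1.34 + 2.59 = 3.93 eV

Required wavelength:
λ = hc/E_photon = (6.626×10⁻³⁴)(3×10⁸) / (3.93 × 1.602×10⁻¹⁹)
λ = 315.48 nm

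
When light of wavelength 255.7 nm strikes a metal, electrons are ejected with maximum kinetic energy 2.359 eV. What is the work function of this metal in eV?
2.49 eV

From Einstein's photoelectric equation: KE_max = hf - φ = hc/λ - φ

Rearranging for φ:
φ = hc/λ - KE_max

Calculate photon energy:
E_photon = hc/λ = 4.8488 eV

Therefore:
φ = 4.8488 - 2.359 = 2.49 eV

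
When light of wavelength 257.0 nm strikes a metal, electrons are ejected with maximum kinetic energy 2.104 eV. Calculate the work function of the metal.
2.72 eV

From Einstein's photoelectric equation: KE_max = hf - φ = hc/λ - φ

Rearranging for φ:
φ = hc/λ - KE_max

Calculate photon energy:
E_photon = hc/λ = 4.8243 eV

Therefore:
φ = 4.8243 - 2.104 = 2.72 eV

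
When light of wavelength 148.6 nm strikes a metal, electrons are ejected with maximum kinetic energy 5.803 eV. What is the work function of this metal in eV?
2.54 eV

From Einstein's photoelectric equation: KE_max = hf - φ = hc/λ - φ

Rearranging for φ:
φ = hc/λ - KE_max

Calculate photon energy:
E_photon = hc/λ = 8.3435 eV

Therefore:
φ = 8.3435 - 5.803 = 2.54 eV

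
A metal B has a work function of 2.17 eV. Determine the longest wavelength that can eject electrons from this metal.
571.36 nm

The threshold wavelength is when the photon energy equals the work function:
hc/λ₀ = φ

Solving for λ₀:
λ₀ = hc/φ = (6.626×10⁻³⁴ J·s)(3×10⁸ m/s) / (2.17 eV × 1.602×10⁻¹⁹ J/eV)
λ₀ = 571.36 nm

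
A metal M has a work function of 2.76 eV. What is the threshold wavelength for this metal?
449.22 nm

The threshold wavelength is when the photon energy equals the work function:
hc/λ₀ = φ

Solving for λ₀:
λ₀ = hc/φ = (6.626×10⁻³⁴ J·s)(3×10⁸ m/s) / (2.76 eV × 1.602×10⁻¹⁹ J/eV)
λ₀ = 449.22 nm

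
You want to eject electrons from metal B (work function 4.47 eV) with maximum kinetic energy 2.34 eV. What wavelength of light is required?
182.06 nm

From Einstein's equation: KE_max = hc/λ - φ

Rearranging for λ:
hc/λ = KE_max + φ
λ = hc/(KE_max + φ)

Required photon energy:
E_photon = KE_max + φ = 2.34 + 4.47 = 6.81 eV

Required wavelength:
λ = hc/E_photon = (6.626×10⁻³⁴)(3×10⁸) / (6.81 × 1.602×10⁻¹⁹)
λ = 182.06 nm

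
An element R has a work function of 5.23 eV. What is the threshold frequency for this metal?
1.2646e+15 Hz

The threshold frequency is when the photon energy equals the work function:
hf₀ = φ

Solving for f₀:
f₀ = φ/h = (5.23 eV × 1.602×10⁻¹⁹ J/eV) / (6.626×10⁻³⁴ J·s)
f₀ = 1.2646e+15 Hz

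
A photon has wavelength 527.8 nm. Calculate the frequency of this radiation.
5.6800e+14 Hz

Using the wave equation: c = fλ

Solving for frequency:
f = c/λ = (3×10⁸ m/s) / (527.8×10⁻⁹ m)
f = 5.6800e+14 Hz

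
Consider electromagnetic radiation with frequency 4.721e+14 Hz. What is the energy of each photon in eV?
1.9524 eV

Using E = hf:

E = hf = (6.626×10⁻³⁴ J·s)(4.721e+14 Hz)
E = 1.9524 eV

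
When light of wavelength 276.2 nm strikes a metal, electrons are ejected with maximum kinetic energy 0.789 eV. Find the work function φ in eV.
3.70 eV

From Einstein's photoelectric equation: KE_max = hf - φ = hc/λ - φ

Rearranging for φ:
φ = hc/λ - KE_max

Calculate photon energy:
E_photon = hc/λ = 4.4889 eV

Therefore:
φ = 4.4889 - 0.789 = 3.70 eV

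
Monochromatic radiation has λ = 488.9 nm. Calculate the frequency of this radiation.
6.1320e+14 Hz

Using the wave equation: c = fλ

Solving for frequency:
f = c/λ = (3×10⁸ m/s) / (488.9×10⁻⁹ m)
f = 6.1320e+14 Hz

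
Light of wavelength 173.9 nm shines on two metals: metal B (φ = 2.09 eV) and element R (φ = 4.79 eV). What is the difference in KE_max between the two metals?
2.7000 eV

Using KE_max = hc/λ - φ for each metal:

Photon energy: E = hc/λ = 7.1296 eV

For metal B (φ₁ = 2.09 eV):
KE₁ = E - φ₁ = 7.1296 - 2.09 = 5.0396 eV

For element R (φ₂ = 4.79 eV):
KE₂ = E - φ₂ = 7.1296 - 4.79 = 2.3396 eV

Difference:
ΔKE = KE₁ - KE₂ = 5.0396 - 2.3396 = 2.7000 eV

Note: The difference equals the difference in work functions: 4.79 - 2.09 = 2.70 eV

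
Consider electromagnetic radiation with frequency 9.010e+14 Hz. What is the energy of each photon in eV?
3.7262 eV

Using E = hf:

E = hf = (6.626×10⁻³⁴ J·s)(9.010e+14 Hz)
E = 3.7262 eV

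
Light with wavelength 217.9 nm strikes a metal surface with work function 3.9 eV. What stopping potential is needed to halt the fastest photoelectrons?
1.7900 V

The stopping potential V_s satisfies: eV_s = KE_max

First, find KE_max using Einstein's equation:
E_photon = hc/λ = 5.6900 eV
KE_max = E_photon - φ = 5.6900 - 3.9 = 1.7900 eV

Since eV_s = KE_max:
V_s = KE_max/e = 1.7900 V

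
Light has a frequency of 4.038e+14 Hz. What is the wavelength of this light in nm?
742.43 nm

Using the wave equation: c = fλ

Solving for wavelength:
λ = c/f = (3×10⁸ m/s) / (4.038e+14 Hz)
λ = 742.43 nm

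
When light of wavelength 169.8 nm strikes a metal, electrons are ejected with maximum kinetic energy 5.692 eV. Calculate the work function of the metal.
1.61 eV

From Einstein's photoelectric equation: KE_max = hf - φ = hc/λ - φ

Rearranging for φ:
φ = hc/λ - KE_max

Calculate photon energy:
E_photon = hc/λ = 7.3018 eV

Therefore:
φ = 7.3018 - 5.692 = 1.61 eV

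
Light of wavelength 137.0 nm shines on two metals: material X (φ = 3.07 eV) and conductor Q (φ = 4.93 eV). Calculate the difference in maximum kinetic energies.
1.8600 eV

Using KE_max = hc/λ - φ for each metal:

Photon energy: E = hc/λ = 9.0499 eV

For material X (φ₁ = 3.07 eV):
KE₁ = E - φ₁ = 9.0499 - 3.07 = 5.9799 eV

For conductor Q (φ₂ = 4.93 eV):
KE₂ = E - φ₂ = 9.0499 - 4.93 = 4.1199 eV

Difference:
ΔKE = KE₁ - KE₂ = 5.9799 - 4.1199 = 1.8600 eV

Note: The difference equals the difference in work functions: 4.93 - 3.07 = 1.86 eV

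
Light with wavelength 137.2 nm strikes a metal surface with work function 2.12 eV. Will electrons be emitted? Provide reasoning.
Yes

For photoemission, the photon energy must exceed the work function.

Photon energy: E = hc/λ = 9.0367 eV
Work function: φ = 2.12 eV

Since E_photon (9.0367 eV) > φ (2.12 eV), photoemission WILL occur.
The threshold wavelength is λ₀ = hc/φ = 584.8 nm.
Since 137.2 nm < 584.8 nm, the light has sufficient energy.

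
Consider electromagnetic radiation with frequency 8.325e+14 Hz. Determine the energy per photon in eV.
3.4429 eV

Using E = hf:

E = hf = (6.626×10⁻³⁴ J·s)(8.325e+14 Hz)
E = 3.4429 eV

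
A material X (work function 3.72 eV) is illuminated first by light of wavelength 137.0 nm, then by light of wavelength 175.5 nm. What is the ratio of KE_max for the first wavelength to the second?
1.5936

Using Einstein's equation: KE_max = hc/λ - φ

For λ₁ = 137.0 nm:
E₁ = hc/λ₁ = 9.0499 eV
KE₁ = E₁ - φ = 9.0499 - 3.72 = 5.3299 eV

For λ₂ = 175.5 nm:
E₂ = hc/λ₂ = 7.0646 eV
KE₂ = E₂ - φ = 7.0646 - 3.72 = 3.3446 eV

Ratio: KE₁/KE₂ = 5.3299/3.3446 = 1.5936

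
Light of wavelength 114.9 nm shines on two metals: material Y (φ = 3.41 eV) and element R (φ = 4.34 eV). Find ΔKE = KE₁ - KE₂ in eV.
0.9300 eV

Using KE_max = hc/λ - φ for each metal:

Photon energy: E = hc/λ = 10.7906 eV

For material Y (φ₁ = 3.41 eV):
KE₁ = E - φ₁ = 10.7906 - 3.41 = 7.3806 eV

For element R (φ₂ = 4.34 eV):
KE₂ = E - φ₂ = 10.7906 - 4.34 = 6.4506 eV

Difference:
ΔKE = KE₁ - KE₂ = 7.3806 - 6.4506 = 0.9300 eV

Note: The difference equals the difference in work functions: 4.34 - 3.41 = 0.93 eV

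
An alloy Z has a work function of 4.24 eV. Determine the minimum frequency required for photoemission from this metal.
1.0252e+15 Hz

The threshold frequency is when the photon energy equals the work function:
hf₀ = φ

Solving for f₀:
f₀ = φ/h = (4.24 eV × 1.602×10⁻¹⁹ J/eV) / (6.626×10⁻³⁴ J·s)
f₀ = 1.0252e+15 Hz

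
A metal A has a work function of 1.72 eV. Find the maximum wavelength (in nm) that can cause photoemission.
720.84 nm

The threshold wavelength is when the photon energy equals the work function:
hc/λ₀ = φ

Solving for λ₀:
λ₀ = hc/φ = (6.626×10⁻³⁴ J·s)(3×10⁸ m/s) / (1.72 eV × 1.602×10⁻¹⁹ J/eV)
λ₀ = 720.84 nm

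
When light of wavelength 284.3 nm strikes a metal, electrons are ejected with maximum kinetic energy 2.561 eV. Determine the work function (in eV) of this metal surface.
1.80 eV

From Einstein's photoelectric equation: KE_max = hf - φ = hc/λ - φ

Rearranging for φ:
φ = hc/λ - KE_max

Calculate photon energy:
E_photon = hc/λ = 4.3610 eV

Therefore:
φ = 4.3610 - 2.561 = 1.80 eV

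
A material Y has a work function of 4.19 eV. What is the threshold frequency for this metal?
1.0131e+15 Hz

The threshold frequency is when the photon energy equals the work function:
hf₀ = φ

Solving for f₀:
f₀ = φ/h = (4.19 eV × 1.602×10⁻¹⁹ J/eV) / (6.626×10⁻³⁴ J·s)
f₀ = 1.0131e+15 Hz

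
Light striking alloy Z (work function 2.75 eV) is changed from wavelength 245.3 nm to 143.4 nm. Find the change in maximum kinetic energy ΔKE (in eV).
3.5916 eV

Using Einstein's equation: KE_max = hc/λ - φ

For λ₁ = 245.3 nm:
KE₁ = hc/λ₁ - φ = 5.0544 - 2.75 = 2.3044 eV

For λ₂ = 143.4 nm:
KE₂ = hc/λ₂ - φ = 8.6460 - 2.75 = 5.8960 eV

Change in KE:
ΔKE = KE₂ - KE₁ = 5.8960 - 2.3044 = 3.5916 eV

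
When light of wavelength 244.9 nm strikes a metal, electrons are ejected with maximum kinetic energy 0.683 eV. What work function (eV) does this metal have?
4.38 eV

From Einstein's photoelectric equation: KE_max = hf - φ = hc/λ - φ

Rearranging for φ:
φ = hc/λ - KE_max

Calculate photon energy:
E_photon = hc/λ = 5.0626 eV

Therefore:
φ = 5.0626 - 0.683 = 4.38 eV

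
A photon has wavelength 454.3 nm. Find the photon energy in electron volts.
2.7291 eV

Using E = hf = hc/λ:

E = hc/λ = (6.626×10⁻³⁴ J·s)(3×10⁸ m/s) / (454.3×10⁻⁹ m)
E = 2.7291 eV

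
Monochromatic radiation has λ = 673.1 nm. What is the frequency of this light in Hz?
4.4539e+14 Hz

Using the wave equation: c = fλ

Solving for frequency:
f = c/λ = (3×10⁸ m/s) / (673.1×10⁻⁹ m)
f = 4.4539e+14 Hz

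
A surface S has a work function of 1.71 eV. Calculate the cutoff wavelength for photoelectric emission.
725.05 nm

The threshold wavelength is when the photon energy equals the work function:
hc/λ₀ = φ

Solving for λ₀:
λ₀ = hc/φ = (6.626×10⁻³⁴ J·s)(3×10⁸ m/s) / (1.71 eV × 1.602×10⁻¹⁹ J/eV)
λ₀ = 725.05 nm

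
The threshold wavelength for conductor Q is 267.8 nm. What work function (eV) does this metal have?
4.63 eV

At the threshold wavelength, photon energy equals work function:
φ = hc/λ₀

Calculating:
φ = (6.626×10⁻³⁴ J·s)(3×10⁸ m/s) / (267.8×10⁻⁹ m)
φ = 4.63 eV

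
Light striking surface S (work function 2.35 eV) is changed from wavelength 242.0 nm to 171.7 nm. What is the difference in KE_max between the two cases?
2.0977 eV

Using Einstein's equation: KE_max = hc/λ - φ

For λ₁ = 242.0 nm:
KE₁ = hc/λ₁ - φ = 5.1233 - 2.35 = 2.7733 eV

For λ₂ = 171.7 nm:
KE₂ = hc/λ₂ - φ = 7.2210 - 2.35 = 4.8710 eV

Change in KE:
ΔKE = KE₂ - KE₁ = 4.8710 - 2.7733 = 2.0977 eV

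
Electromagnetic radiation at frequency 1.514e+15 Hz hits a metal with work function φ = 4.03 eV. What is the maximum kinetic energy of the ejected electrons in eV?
2.2314 eV

Using Einstein's photoelectric equation: KE_max = hf - φ

First, calculate the photon energy:
E_photon = hf = (6.626×10⁻³⁴ J·s)(1.514e+15 Hz)
E_photon = 6.2614 eV

Then, the maximum kinetic energy:
KE_max = E_photon - φ = 6.2614 eV - 4.03 eV = 2.2314 eV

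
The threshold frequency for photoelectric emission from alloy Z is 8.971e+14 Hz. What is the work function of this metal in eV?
3.71 eV

At the threshold frequency, photon energy equals work function:
φ = hf₀

Calculating:
φ = (6.626×10⁻³⁴ J·s)(8.971e+14 Hz)
φ = 3.71 eV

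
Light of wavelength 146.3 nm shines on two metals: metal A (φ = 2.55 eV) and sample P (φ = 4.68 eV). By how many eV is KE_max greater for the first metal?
2.1300 eV

Using KE_max = hc/λ - φ for each metal:

Photon energy: E = hc/λ = 8.4747 eV

For metal A (φ₁ = 2.55 eV):
KE₁ = E - φ₁ = 8.4747 - 2.55 = 5.9247 eV

For sample P (φ₂ = 4.68 eV):
KE₂ = E - φ₂ = 8.4747 - 4.68 = 3.7947 eV

Difference:
ΔKE = KE₁ - KE₂ = 5.9247 - 3.7947 = 2.1300 eV

Note: The difference equals the difference in work functions: 4.68 - 2.55 = 2.13 eV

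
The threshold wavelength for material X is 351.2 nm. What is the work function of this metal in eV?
3.53 eV

At the threshold wavelength, photon energy equals work function:
φ = hc/λ₀

Calculating:
φ = (6.626×10⁻³⁴ J·s)(3×10⁸ m/s) / (351.2×10⁻⁹ m)
φ = 3.53 eV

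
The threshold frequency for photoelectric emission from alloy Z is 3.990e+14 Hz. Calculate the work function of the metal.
1.65 eV

At the threshold frequency, photon energy equals work function:
φ = hf₀

Calculating:
φ = (6.626×10⁻³⁴ J·s)(3.990e+14 Hz)
φ = 1.65 eV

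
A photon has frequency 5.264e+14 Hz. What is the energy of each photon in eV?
2.1770 eV

Using E = hf:

E = hf = (6.626×10⁻³⁴ J·s)(5.264e+14 Hz)
E = 2.1770 eV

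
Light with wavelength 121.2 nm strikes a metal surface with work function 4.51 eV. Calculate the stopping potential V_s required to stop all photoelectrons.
5.7197 V

The stopping potential V_s satisfies: eV_s = KE_max

First, find KE_max using Einstein's equation:
E_photon = hc/λ = 10.2297 eV
KE_max = E_photon - φ = 10.2297 - 4.51 = 5.7197 eV

Since eV_s = KE_max:
V_s = KE_max/e = 5.7197 V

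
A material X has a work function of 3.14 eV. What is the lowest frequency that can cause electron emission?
7.5925e+14 Hz

The threshold frequency is when the photon energy equals the work function:
hf₀ = φ

Solving for f₀:
f₀ = φ/h = (3.14 eV × 1.602×10⁻¹⁹ J/eV) / (6.626×10⁻³⁴ J·s)
f₀ = 7.5925e+14 Hz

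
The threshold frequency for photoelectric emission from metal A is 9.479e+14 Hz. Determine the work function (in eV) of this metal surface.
3.92 eV

At the threshold frequency, photon energy equals work function:
φ = hf₀

Calculating:
φ = (6.626×10⁻³⁴ J·s)(9.479e+14 Hz)
φ = 3.92 eV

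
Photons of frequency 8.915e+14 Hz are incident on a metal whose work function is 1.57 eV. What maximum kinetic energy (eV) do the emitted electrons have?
2.1169 eV

Using Einstein's photoelectric equation: KE_max = hf - φ

First, calculate the photon energy:
E_photon = hf = (6.626×10⁻³⁴ J·s)(8.915e+14 Hz)
E_photon = 3.6869 eV

Then, the maximum kinetic energy:
KE_max = E_photon - φ = 3.6869 eV - 1.57 eV = 2.1169 eV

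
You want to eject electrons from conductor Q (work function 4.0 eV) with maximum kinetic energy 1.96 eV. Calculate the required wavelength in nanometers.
208.03 nm

From Einstein's equation: KE_max = hc/λ - φ

Rearranging for λ:
hc/λ = KE_max + φ
λ = hc/(KE_max + φ)

Required photon energy:
E_photon = KE_max + φ = 1.96 + 4.0 = 5.96 eV

Required wavelength:
λ = hc/E_photon = (6.626×10⁻³⁴)(3×10⁸) / (5.96 × 1.602×10⁻¹⁹)
λ = 208.03 nm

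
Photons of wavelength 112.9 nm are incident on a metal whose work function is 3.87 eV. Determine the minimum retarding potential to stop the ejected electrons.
7.1118 V

The stopping potential V_s satisfies: eV_s = KE_max

First, find KE_max using Einstein's equation:
E_photon = hc/λ = 10.9818 eV
KE_max = E_photon - φ = 10.9818 - 3.87 = 7.1118 eV

Since eV_s = KE_max:
V_s = KE_max/e = 7.1118 V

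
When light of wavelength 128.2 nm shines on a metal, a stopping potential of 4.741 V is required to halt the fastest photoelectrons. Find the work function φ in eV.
4.93 eV

The stopping potential gives the maximum kinetic energy: KE_max = eV_s = 4.741 eV

From Einstein's photoelectric equation: KE_max = hc/λ - φ
Rearranging: φ = hc/λ - KE_max

Calculate photon energy:
E_photon = hc/λ = (6.626×10⁻³⁴ J·s)(3×10⁸ m/s) / (128.2×10⁻⁹ m) = 9.6712 eV

Therefore:
φ = 9.6712 - 4.741 = 4.93 eV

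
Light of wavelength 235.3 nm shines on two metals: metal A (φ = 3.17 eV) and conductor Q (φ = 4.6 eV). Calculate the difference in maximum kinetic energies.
1.4300 eV

Using KE_max = hc/λ - φ for each metal:

Photon energy: E = hc/λ = 5.2692 eV

For metal A (φ₁ = 3.17 eV):
KE₁ = E - φ₁ = 5.2692 - 3.17 = 2.0992 eV

For conductor Q (φ₂ = 4.6 eV):
KE₂ = E - φ₂ = 5.2692 - 4.6 = 0.6692 eV

Difference:
ΔKE = KE₁ - KE₂ = 2.0992 - 0.6692 = 1.4300 eV

Note: The difference equals the difference in work functions: 4.6 - 3.17 = 1.43 eV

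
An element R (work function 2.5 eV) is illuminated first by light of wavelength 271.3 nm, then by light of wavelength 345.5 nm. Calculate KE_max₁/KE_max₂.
1.9016

Using Einstein's equation: KE_max = hc/λ - φ

For λ₁ = 271.3 nm:
E₁ = hc/λ₁ = 4.5700 eV
KE₁ = E₁ - φ = 4.5700 - 2.5 = 2.0700 eV

For λ₂ = 345.5 nm:
E₂ = hc/λ₂ = 3.5885 eV
KE₂ = E₂ - φ = 3.5885 - 2.5 = 1.0885 eV

Ratio: KE₁/KE₂ = 2.0700/1.0885 = 1.9016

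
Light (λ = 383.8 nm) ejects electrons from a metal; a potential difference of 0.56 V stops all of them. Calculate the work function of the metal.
2.67 eV

The stopping potential gives the maximum kinetic energy: KE_max = eV_s = 0.56 eV

From Einstein's photoelectric equation: KE_max = hc/λ - φ
Rearranging: φ = hc/λ - KE_max

Calculate photon energy:
E_photon = hc/λ = (6.626×10⁻³⁴ J·s)(3×10⁸ m/s) / (383.8×10⁻⁹ m) = 3.2304 eV

Therefore:
φ = 3.2304 - 0.56 = 2.67 eV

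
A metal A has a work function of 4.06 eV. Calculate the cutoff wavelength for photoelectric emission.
305.38 nm

The threshold wavelength is when the photon energy equals the work function:
hc/λ₀ = φ

Solving for λ₀:
λ₀ = hc/φ = (6.626×10⁻³⁴ J·s)(3×10⁸ m/s) / (4.06 eV × 1.602×10⁻¹⁹ J/eV)
λ₀ = 305.38 nm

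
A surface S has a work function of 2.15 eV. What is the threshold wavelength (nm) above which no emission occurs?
576.67 nm

The threshold wavelength is when the photon energy equals the work function:
hc/λ₀ = φ

Solving for λ₀:
λ₀ = hc/φ = (6.626×10⁻³⁴ J·s)(3×10⁸ m/s) / (2.15 eV × 1.602×10⁻¹⁹ J/eV)
λ₀ = 576.67 nm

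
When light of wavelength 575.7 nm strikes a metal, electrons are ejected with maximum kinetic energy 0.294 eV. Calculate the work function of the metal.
1.86 eV

From Einstein's photoelectric equation: KE_max = hf - φ = hc/λ - φ

Rearranging for φ:
φ = hc/λ - KE_max

Calculate photon energy:
E_photon = hc/λ = 2.1536 eV

Therefore:
φ = 2.1536 - 0.294 = 1.86 eV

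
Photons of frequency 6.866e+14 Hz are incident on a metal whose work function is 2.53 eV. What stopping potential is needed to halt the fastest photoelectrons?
0.3095 V

The stopping potential V_s satisfies: eV_s = KE_max

First, find KE_max using Einstein's equation:
E_photon = hf = (6.626×10⁻³⁴ J·s)(6.866e+14 Hz) = 2.8395 eV
KE_max = E_photon - φ = 2.8395 - 2.53 = 0.3095 eV

Since eV_s = KE_max:
V_s = KE_max/e = 0.3095 V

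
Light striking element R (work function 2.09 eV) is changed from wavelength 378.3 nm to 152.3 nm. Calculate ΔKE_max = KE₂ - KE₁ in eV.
4.8634 eV

Using Einstein's equation: KE_max = hc/λ - φ

For λ₁ = 378.3 nm:
KE₁ = hc/λ₁ - φ = 3.2774 - 2.09 = 1.1874 eV

For λ₂ = 152.3 nm:
KE₂ = hc/λ₂ - φ = 8.1408 - 2.09 = 6.0508 eV

Change in KE:
ΔKE = KE₂ - KE₁ = 6.0508 - 1.1874 = 4.8634 eV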